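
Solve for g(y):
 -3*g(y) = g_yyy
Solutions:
 g(y) = C3*exp(-3^(1/3)*y) + (C1*sin(3^(5/6)*y/2) + C2*cos(3^(5/6)*y/2))*exp(3^(1/3)*y/2)


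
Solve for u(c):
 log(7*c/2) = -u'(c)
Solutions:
 u(c) = C1 - c*log(c) + c*log(2/7) + c


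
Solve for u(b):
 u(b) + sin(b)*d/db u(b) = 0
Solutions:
 u(b) = C1*sqrt(cos(b) + 1)/sqrt(cos(b) - 1)


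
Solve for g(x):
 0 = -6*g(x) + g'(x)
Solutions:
 g(x) = C1*exp(6*x)


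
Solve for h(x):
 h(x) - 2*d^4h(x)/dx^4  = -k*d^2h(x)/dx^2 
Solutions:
 h(x) = C1*exp(-x*sqrt(k - sqrt(k^2 + 8))/2) + C2*exp(x*sqrt(k - sqrt(k^2 + 8))/2) + C3*exp(-x*sqrt(k + sqrt(k^2 + 8))/2) + C4*exp(x*sqrt(k + sqrt(k^2 + 8))/2)


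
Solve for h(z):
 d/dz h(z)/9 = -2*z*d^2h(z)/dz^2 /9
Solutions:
 h(z) = C1 + C2*sqrt(z)


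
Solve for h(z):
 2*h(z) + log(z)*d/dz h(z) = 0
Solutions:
 h(z) = C1*exp(-2*li(z))


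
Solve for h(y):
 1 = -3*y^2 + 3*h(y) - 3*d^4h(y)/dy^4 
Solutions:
 h(y) = C1*exp(-y) + C2*exp(y) + C3*sin(y) + C4*cos(y) + y^2 + 1/3


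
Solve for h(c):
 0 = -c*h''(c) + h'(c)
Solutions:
 h(c) = C1 + C2*c^2


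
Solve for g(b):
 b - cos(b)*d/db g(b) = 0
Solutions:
 g(b) = C1 + Integral(b/cos(b), b)


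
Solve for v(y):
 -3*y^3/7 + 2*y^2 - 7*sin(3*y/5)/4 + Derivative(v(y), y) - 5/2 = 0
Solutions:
 v(y) = C1 + 3*y^4/28 - 2*y^3/3 + 5*y/2 - 35*cos(3*y/5)/12


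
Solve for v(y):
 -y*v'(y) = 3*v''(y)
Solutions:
 v(y) = C1 + C2*erf(sqrt(6)*y/6)


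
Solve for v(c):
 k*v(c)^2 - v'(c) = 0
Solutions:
 v(c) = -1/(C1 + c*k)


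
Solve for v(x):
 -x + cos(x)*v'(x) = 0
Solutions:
 v(x) = C1 + Integral(x/cos(x), x)


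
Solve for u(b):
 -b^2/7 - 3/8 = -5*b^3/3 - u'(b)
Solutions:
 u(b) = C1 - 5*b^4/12 + b^3/21 + 3*b/8


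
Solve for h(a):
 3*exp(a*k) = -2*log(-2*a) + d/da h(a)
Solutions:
 h(a) = C1 + 2*a*log(-a) + 2*a*(-1 + log(2)) + Piecewise((3*exp(a*k)/k, Ne(k, 0)), (3*a, True))


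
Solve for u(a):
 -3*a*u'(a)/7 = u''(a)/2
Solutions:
 u(a) = C1 + C2*erf(sqrt(21)*a/7)


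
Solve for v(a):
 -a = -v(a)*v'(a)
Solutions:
 v(a) = -sqrt(C1 + a^2)
 v(a) = sqrt(C1 + a^2)


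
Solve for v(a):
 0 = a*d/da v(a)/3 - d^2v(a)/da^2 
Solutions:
 v(a) = C1 + C2*erfi(sqrt(6)*a/6)


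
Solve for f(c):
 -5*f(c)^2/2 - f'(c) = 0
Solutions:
 f(c) = 2/(C1 + 5*c)


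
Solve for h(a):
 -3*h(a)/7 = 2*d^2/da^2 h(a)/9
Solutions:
 h(a) = C1*sin(3*sqrt(42)*a/14) + C2*cos(3*sqrt(42)*a/14)


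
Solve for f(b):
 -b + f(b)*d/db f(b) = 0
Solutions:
 f(b) = -sqrt(C1 + b^2)
 f(b) = sqrt(C1 + b^2)


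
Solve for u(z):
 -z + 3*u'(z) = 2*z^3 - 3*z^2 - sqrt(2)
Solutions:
 u(z) = C1 + z^4/6 - z^3/3 + z^2/6 - sqrt(2)*z/3


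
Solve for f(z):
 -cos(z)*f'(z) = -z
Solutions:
 f(z) = C1 + Integral(z/cos(z), z)


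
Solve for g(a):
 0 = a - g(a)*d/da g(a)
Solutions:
 g(a) = -sqrt(C1 + a^2)
 g(a) = sqrt(C1 + a^2)


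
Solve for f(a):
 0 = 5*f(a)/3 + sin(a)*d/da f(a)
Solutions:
 f(a) = C1*(cos(a) + 1)^(5/6)/(cos(a) - 1)^(5/6)


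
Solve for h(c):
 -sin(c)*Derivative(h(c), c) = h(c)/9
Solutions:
 h(c) = C1*(cos(c) + 1)^(1/18)/(cos(c) - 1)^(1/18)


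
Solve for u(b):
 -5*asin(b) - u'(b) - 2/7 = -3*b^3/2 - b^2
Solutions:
 u(b) = C1 + 3*b^4/8 + b^3/3 - 5*b*asin(b) - 2*b/7 - 5*sqrt(1 - b^2)


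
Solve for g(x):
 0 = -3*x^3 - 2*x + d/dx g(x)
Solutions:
 g(x) = C1 + 3*x^4/4 + x^2


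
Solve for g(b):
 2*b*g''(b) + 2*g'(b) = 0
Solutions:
 g(b) = C1 + C2*log(b)


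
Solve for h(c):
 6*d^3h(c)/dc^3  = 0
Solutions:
 h(c) = C1 + C2*c + C3*c^2


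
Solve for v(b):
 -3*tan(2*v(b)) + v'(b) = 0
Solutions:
 v(b) = -asin(C1*exp(6*b))/2 + pi/2
 v(b) = asin(C1*exp(6*b))/2


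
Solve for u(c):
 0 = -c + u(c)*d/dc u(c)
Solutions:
 u(c) = -sqrt(C1 + c^2)
 u(c) = sqrt(C1 + c^2)


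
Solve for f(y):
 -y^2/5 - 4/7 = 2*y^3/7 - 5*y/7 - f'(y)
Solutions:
 f(y) = C1 + y^4/14 + y^3/15 - 5*y^2/14 + 4*y/7


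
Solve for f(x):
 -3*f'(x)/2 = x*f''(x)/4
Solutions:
 f(x) = C1 + C2/x^5


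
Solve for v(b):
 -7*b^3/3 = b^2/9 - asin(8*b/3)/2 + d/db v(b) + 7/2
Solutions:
 v(b) = C1 - 7*b^4/12 - b^3/27 + b*asin(8*b/3)/2 - 7*b/2 + sqrt(9 - 64*b^2)/16


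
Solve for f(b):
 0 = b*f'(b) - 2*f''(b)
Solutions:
 f(b) = C1 + C2*erfi(b/2)


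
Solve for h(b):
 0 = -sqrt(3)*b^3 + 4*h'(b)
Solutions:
 h(b) = C1 + sqrt(3)*b^4/16


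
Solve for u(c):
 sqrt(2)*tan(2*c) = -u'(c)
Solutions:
 u(c) = C1 + sqrt(2)*log(cos(2*c))/2


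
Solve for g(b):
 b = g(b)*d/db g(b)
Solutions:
 g(b) = -sqrt(C1 + b^2)
 g(b) = sqrt(C1 + b^2)


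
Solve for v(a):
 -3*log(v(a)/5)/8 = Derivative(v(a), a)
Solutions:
 -8*Integral(1/(-log(_y) + log(5)), (_y, v(a)))/3 = C1 - a


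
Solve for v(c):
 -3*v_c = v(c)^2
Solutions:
 v(c) = 3/(C1 + c)


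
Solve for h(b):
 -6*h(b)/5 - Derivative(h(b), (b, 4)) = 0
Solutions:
 h(b) = (C1*sin(10^(3/4)*3^(1/4)*b/10) + C2*cos(10^(3/4)*3^(1/4)*b/10))*exp(-10^(3/4)*3^(1/4)*b/10) + (C3*sin(10^(3/4)*3^(1/4)*b/10) + C4*cos(10^(3/4)*3^(1/4)*b/10))*exp(10^(3/4)*3^(1/4)*b/10)


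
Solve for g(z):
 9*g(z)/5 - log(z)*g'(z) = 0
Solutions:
 g(z) = C1*exp(9*li(z)/5)


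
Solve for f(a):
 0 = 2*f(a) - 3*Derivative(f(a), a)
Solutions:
 f(a) = C1*exp(2*a/3)


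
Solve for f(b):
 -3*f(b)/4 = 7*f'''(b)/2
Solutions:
 f(b) = C3*exp(-14^(2/3)*3^(1/3)*b/14) + (C1*sin(14^(2/3)*3^(5/6)*b/28) + C2*cos(14^(2/3)*3^(5/6)*b/28))*exp(14^(2/3)*3^(1/3)*b/28)


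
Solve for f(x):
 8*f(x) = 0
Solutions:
 f(x) = 0


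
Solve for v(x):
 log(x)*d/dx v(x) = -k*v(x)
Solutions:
 v(x) = C1*exp(-k*li(x))


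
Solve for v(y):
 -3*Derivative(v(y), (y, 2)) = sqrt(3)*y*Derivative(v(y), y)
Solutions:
 v(y) = C1 + C2*erf(sqrt(2)*3^(3/4)*y/6)


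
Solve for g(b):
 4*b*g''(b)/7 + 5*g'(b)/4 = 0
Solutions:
 g(b) = C1 + C2/b^(19/16)


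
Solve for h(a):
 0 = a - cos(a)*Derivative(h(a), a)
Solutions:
 h(a) = C1 + Integral(a/cos(a), a)


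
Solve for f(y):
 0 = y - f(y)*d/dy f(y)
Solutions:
 f(y) = -sqrt(C1 + y^2)
 f(y) = sqrt(C1 + y^2)


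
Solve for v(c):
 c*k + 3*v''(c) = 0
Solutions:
 v(c) = C1 + C2*c - c^3*k/18


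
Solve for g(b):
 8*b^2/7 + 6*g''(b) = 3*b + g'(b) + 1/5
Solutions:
 g(b) = C1 + C2*exp(b/6) + 8*b^3/21 + 75*b^2/14 + 2243*b/35


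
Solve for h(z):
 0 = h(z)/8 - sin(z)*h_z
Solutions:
 h(z) = C1*(cos(z) - 1)^(1/16)/(cos(z) + 1)^(1/16)


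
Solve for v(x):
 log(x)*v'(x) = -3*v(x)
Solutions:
 v(x) = C1*exp(-3*li(x))


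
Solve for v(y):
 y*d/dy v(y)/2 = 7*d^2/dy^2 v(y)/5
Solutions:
 v(y) = C1 + C2*erfi(sqrt(35)*y/14)


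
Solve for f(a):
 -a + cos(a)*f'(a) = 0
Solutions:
 f(a) = C1 + Integral(a/cos(a), a)


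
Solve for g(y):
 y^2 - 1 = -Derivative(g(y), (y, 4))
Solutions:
 g(y) = C1 + C2*y + C3*y^2 + C4*y^3 - y^6/360 + y^4/24


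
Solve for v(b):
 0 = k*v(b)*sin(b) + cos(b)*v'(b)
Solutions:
 v(b) = C1*exp(k*log(cos(b)))


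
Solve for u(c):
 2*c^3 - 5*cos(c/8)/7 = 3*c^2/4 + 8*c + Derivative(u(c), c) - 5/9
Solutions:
 u(c) = C1 + c^4/2 - c^3/4 - 4*c^2 + 5*c/9 - 40*sin(c/8)/7


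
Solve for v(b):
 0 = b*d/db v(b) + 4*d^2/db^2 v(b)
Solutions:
 v(b) = C1 + C2*erf(sqrt(2)*b/4)


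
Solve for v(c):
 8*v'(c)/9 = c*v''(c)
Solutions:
 v(c) = C1 + C2*c^(17/9)


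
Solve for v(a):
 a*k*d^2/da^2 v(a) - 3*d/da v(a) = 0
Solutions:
 v(a) = C1 + a^(((re(k) + 3)*re(k) + im(k)^2)/(re(k)^2 + im(k)^2))*(C2*sin(3*log(a)*Abs(im(k))/(re(k)^2 + im(k)^2)) + C3*cos(3*log(a)*im(k)/(re(k)^2 + im(k)^2)))


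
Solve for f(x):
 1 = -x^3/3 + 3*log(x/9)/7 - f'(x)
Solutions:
 f(x) = C1 - x^4/12 + 3*x*log(x)/7 - 10*x/7 - 6*x*log(3)/7


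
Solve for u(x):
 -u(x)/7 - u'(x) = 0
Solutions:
 u(x) = C1*exp(-x/7)


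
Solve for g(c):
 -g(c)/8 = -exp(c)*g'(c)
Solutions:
 g(c) = C1*exp(-exp(-c)/8)


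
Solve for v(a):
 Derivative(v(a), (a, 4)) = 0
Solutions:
 v(a) = C1 + C2*a + C3*a^2 + C4*a^3


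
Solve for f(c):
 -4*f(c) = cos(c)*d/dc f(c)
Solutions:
 f(c) = C1*(sin(c)^2 - 2*sin(c) + 1)/(sin(c)^2 + 2*sin(c) + 1)


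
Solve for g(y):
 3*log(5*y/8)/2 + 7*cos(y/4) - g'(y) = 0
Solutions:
 g(y) = C1 + 3*y*log(y)/2 - 5*y*log(2) - 3*y/2 + y*log(10)/2 + y*log(5) + 28*sin(y/4)


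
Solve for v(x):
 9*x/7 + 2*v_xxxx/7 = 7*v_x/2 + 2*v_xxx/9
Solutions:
 v(x) = C1 + C2*exp(x*(-7^(2/3)*(81*sqrt(59385) + 19739)^(1/3) - 28*7^(1/3)/(81*sqrt(59385) + 19739)^(1/3) + 28)/108)*sin(sqrt(3)*7^(1/3)*x*(-7^(1/3)*(81*sqrt(59385) + 19739)^(1/3) + 28/(81*sqrt(59385) + 19739)^(1/3))/108) + C3*exp(x*(-7^(2/3)*(81*sqrt(59385) + 19739)^(1/3) - 28*7^(1/3)/(81*sqrt(59385) + 19739)^(1/3) + 28)/108)*cos(sqrt(3)*7^(1/3)*x*(-7^(1/3)*(81*sqrt(59385) + 19739)^(1/3) + 28/(81*sqrt(59385) + 19739)^(1/3))/108) + C4*exp(x*(28*7^(1/3)/(81*sqrt(59385) + 19739)^(1/3) + 14 + 7^(2/3)*(81*sqrt(59385) + 19739)^(1/3))/54) + 9*x^2/49


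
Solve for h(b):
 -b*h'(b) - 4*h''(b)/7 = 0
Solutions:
 h(b) = C1 + C2*erf(sqrt(14)*b/4)


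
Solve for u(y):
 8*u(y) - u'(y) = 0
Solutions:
 u(y) = C1*exp(8*y)


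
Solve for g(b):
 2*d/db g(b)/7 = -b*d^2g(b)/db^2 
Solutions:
 g(b) = C1 + C2*b^(5/7)


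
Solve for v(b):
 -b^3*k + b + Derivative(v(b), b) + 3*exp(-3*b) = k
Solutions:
 v(b) = C1 + b^4*k/4 - b^2/2 + b*k + exp(-3*b)


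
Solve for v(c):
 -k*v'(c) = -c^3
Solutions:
 v(c) = C1 + c^4/(4*k)


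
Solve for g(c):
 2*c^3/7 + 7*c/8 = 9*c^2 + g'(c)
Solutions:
 g(c) = C1 + c^4/14 - 3*c^3 + 7*c^2/16


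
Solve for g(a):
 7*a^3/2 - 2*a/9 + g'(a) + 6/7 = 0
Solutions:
 g(a) = C1 - 7*a^4/8 + a^2/9 - 6*a/7


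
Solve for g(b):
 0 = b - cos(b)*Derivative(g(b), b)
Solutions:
 g(b) = C1 + Integral(b/cos(b), b)


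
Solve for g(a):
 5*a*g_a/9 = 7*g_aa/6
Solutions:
 g(a) = C1 + C2*erfi(sqrt(105)*a/21)


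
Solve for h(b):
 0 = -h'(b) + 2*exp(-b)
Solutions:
 h(b) = C1 - 2*exp(-b)


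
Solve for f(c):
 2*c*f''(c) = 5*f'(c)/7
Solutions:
 f(c) = C1 + C2*c^(19/14)


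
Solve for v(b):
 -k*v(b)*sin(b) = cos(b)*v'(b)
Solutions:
 v(b) = C1*exp(k*log(cos(b)))


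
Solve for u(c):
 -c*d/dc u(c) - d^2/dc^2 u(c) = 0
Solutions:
 u(c) = C1 + C2*erf(sqrt(2)*c/2)


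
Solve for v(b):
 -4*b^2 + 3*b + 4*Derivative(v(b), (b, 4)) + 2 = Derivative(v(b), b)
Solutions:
 v(b) = C1 + C4*exp(2^(1/3)*b/2) - 4*b^3/3 + 3*b^2/2 + 2*b + (C2*sin(2^(1/3)*sqrt(3)*b/4) + C3*cos(2^(1/3)*sqrt(3)*b/4))*exp(-2^(1/3)*b/4)


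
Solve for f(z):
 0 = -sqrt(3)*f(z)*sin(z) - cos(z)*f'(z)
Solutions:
 f(z) = C1*cos(z)^(sqrt(3))


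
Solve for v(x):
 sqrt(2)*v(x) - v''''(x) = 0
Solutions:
 v(x) = C1*exp(-2^(1/8)*x) + C2*exp(2^(1/8)*x) + C3*sin(2^(1/8)*x) + C4*cos(2^(1/8)*x)


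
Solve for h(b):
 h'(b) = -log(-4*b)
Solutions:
 h(b) = C1 - b*log(-b) + b*(1 - 2*log(2))


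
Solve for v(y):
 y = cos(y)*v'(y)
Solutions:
 v(y) = C1 + Integral(y/cos(y), y)


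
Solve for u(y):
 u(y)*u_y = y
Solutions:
 u(y) = -sqrt(C1 + y^2)
 u(y) = sqrt(C1 + y^2)


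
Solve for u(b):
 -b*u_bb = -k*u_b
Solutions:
 u(b) = C1 + b^(re(k) + 1)*(C2*sin(log(b)*Abs(im(k))) + C3*cos(log(b)*im(k)))


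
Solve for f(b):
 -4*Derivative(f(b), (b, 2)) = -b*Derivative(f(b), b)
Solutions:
 f(b) = C1 + C2*erfi(sqrt(2)*b/4)


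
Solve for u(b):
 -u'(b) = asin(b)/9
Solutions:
 u(b) = C1 - b*asin(b)/9 - sqrt(1 - b^2)/9


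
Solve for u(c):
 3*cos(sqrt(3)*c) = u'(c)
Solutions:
 u(c) = C1 + sqrt(3)*sin(sqrt(3)*c)


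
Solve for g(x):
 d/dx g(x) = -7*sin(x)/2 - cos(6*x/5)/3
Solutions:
 g(x) = C1 - 5*sin(6*x/5)/18 + 7*cos(x)/2


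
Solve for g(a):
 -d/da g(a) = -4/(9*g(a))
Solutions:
 g(a) = -sqrt(C1 + 8*a)/3
 g(a) = sqrt(C1 + 8*a)/3


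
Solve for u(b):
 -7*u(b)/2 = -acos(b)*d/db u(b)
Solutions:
 u(b) = C1*exp(7*Integral(1/acos(b), b)/2)


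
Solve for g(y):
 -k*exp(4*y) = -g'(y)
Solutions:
 g(y) = C1 + k*exp(4*y)/4


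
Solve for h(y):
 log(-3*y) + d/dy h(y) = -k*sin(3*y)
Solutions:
 h(y) = C1 + k*cos(3*y)/3 - y*log(-y) - y*log(3) + y


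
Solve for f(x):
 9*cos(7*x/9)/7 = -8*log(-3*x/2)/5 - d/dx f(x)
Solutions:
 f(x) = C1 - 8*x*log(-x)/5 - 8*x*log(3)/5 + 8*x*log(2)/5 + 8*x/5 - 81*sin(7*x/9)/49


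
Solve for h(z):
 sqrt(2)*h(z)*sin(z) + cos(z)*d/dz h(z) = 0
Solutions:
 h(z) = C1*cos(z)^(sqrt(2))


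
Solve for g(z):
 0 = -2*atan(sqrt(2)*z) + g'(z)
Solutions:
 g(z) = C1 + 2*z*atan(sqrt(2)*z) - sqrt(2)*log(2*z^2 + 1)/2


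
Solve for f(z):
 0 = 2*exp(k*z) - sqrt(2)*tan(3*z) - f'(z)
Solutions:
 f(z) = C1 + 2*Piecewise((exp(k*z)/k, Ne(k, 0)), (z, True)) + sqrt(2)*log(cos(3*z))/3


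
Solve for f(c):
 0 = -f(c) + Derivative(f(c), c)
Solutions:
 f(c) = C1*exp(c)


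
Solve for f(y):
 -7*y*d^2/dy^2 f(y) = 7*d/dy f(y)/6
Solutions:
 f(y) = C1 + C2*y^(5/6)


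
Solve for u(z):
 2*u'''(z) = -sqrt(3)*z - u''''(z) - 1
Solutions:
 u(z) = C1 + C2*z + C3*z^2 + C4*exp(-2*z) - sqrt(3)*z^4/48 + z^3*(-2 + sqrt(3))/24


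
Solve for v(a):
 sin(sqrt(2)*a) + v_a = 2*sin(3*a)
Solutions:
 v(a) = C1 - 2*cos(3*a)/3 + sqrt(2)*cos(sqrt(2)*a)/2


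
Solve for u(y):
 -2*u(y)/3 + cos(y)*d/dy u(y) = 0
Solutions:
 u(y) = C1*(sin(y) + 1)^(1/3)/(sin(y) - 1)^(1/3)


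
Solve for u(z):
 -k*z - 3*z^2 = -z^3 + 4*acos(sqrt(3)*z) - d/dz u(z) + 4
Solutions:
 u(z) = C1 + k*z^2/2 - z^4/4 + z^3 + 4*z*acos(sqrt(3)*z) + 4*z - 4*sqrt(3)*sqrt(1 - 3*z^2)/3


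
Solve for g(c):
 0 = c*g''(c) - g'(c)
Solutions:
 g(c) = C1 + C2*c^2


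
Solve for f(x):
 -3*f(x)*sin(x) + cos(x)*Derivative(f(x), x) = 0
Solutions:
 f(x) = C1/cos(x)^3


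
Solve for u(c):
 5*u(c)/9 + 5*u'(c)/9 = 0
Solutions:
 u(c) = C1*exp(-c)


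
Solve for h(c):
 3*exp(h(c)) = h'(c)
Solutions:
 h(c) = log(-1/(C1 + 3*c))


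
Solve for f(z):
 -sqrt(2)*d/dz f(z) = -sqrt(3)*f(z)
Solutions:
 f(z) = C1*exp(sqrt(6)*z/2)


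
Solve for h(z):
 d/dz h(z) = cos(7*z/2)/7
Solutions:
 h(z) = C1 + 2*sin(7*z/2)/49


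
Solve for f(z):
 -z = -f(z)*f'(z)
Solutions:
 f(z) = -sqrt(C1 + z^2)
 f(z) = sqrt(C1 + z^2)


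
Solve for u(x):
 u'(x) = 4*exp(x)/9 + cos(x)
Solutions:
 u(x) = C1 + 4*exp(x)/9 + sin(x)


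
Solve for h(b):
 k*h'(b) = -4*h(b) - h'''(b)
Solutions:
 h(b) = C1*exp(b*(2*k/((-3^(1/3) + 3^(5/6)*I)*(sqrt(3)*sqrt(k^3 + 108) + 18)^(1/3)) + 3^(1/3)*(sqrt(3)*sqrt(k^3 + 108) + 18)^(1/3)/6 - 3^(5/6)*I*(sqrt(3)*sqrt(k^3 + 108) + 18)^(1/3)/6)) + C2*exp(b*(-2*k/((3^(1/3) + 3^(5/6)*I)*(sqrt(3)*sqrt(k^3 + 108) + 18)^(1/3)) + 3^(1/3)*(sqrt(3)*sqrt(k^3 + 108) + 18)^(1/3)/6 + 3^(5/6)*I*(sqrt(3)*sqrt(k^3 + 108) + 18)^(1/3)/6)) + C3*exp(3^(1/3)*b*(3^(1/3)*k/(sqrt(3)*sqrt(k^3 + 108) + 18)^(1/3) - (sqrt(3)*sqrt(k^3 + 108) + 18)^(1/3))/3)


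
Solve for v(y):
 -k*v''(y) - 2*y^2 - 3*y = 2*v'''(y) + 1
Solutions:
 v(y) = C1 + C2*y + C3*exp(-k*y/2) - y^4/(6*k) + y^3*(-3 + 8/k)/(6*k) + y^2*(-1/2 + 3/k - 8/k^2)/k


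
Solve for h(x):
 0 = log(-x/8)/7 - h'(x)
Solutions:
 h(x) = C1 + x*log(-x)/7 + x*(-3*log(2) - 1)/7


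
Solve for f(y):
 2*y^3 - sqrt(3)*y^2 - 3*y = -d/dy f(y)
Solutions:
 f(y) = C1 - y^4/2 + sqrt(3)*y^3/3 + 3*y^2/2


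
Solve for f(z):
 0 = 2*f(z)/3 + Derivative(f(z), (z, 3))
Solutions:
 f(z) = C3*exp(-2^(1/3)*3^(2/3)*z/3) + (C1*sin(2^(1/3)*3^(1/6)*z/2) + C2*cos(2^(1/3)*3^(1/6)*z/2))*exp(2^(1/3)*3^(2/3)*z/6)


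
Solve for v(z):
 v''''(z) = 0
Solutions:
 v(z) = C1 + C2*z + C3*z^2 + C4*z^3


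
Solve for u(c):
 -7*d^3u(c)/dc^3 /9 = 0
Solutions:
 u(c) = C1 + C2*c + C3*c^2


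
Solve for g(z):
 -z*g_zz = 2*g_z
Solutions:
 g(z) = C1 + C2/z


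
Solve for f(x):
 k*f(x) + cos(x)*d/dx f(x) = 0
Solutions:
 f(x) = C1*exp(k*(log(sin(x) - 1) - log(sin(x) + 1))/2)


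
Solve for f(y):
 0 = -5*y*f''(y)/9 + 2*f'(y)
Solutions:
 f(y) = C1 + C2*y^(23/5)


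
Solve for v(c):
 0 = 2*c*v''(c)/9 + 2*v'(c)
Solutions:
 v(c) = C1 + C2/c^8


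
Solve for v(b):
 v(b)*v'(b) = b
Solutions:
 v(b) = -sqrt(C1 + b^2)
 v(b) = sqrt(C1 + b^2)


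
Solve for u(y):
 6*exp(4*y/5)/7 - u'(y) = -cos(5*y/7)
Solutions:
 u(y) = C1 + 15*exp(4*y/5)/14 + 7*sin(5*y/7)/5


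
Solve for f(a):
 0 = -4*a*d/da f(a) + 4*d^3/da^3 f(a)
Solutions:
 f(a) = C1 + Integral(C2*airyai(a) + C3*airybi(a), a)


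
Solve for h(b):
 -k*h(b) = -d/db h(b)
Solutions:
 h(b) = C1*exp(b*k)


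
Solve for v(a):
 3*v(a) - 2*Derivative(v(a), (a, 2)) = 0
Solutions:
 v(a) = C1*exp(-sqrt(6)*a/2) + C2*exp(sqrt(6)*a/2)


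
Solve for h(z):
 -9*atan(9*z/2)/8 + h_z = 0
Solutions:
 h(z) = C1 + 9*z*atan(9*z/2)/8 - log(81*z^2 + 4)/8


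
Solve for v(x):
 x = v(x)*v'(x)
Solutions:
 v(x) = -sqrt(C1 + x^2)
 v(x) = sqrt(C1 + x^2)


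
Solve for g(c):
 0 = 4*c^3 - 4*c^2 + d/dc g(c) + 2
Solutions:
 g(c) = C1 - c^4 + 4*c^3/3 - 2*c


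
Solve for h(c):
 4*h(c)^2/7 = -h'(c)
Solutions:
 h(c) = 7/(C1 + 4*c)


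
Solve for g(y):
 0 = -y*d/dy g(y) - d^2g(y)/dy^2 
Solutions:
 g(y) = C1 + C2*erf(sqrt(2)*y/2)


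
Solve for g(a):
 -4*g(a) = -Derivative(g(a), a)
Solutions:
 g(a) = C1*exp(4*a)


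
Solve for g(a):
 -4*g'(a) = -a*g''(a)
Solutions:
 g(a) = C1 + C2*a^5


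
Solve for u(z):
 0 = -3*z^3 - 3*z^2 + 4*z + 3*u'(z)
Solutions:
 u(z) = C1 + z^4/4 + z^3/3 - 2*z^2/3


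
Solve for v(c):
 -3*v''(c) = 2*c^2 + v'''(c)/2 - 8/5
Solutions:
 v(c) = C1 + C2*c + C3*exp(-6*c) - c^4/18 + c^3/27 + 67*c^2/270


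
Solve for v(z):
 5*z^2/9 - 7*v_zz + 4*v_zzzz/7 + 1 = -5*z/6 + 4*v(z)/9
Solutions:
 v(z) = C1*exp(-sqrt(6)*z*sqrt(147 + sqrt(22057))/12) + C2*exp(sqrt(6)*z*sqrt(147 + sqrt(22057))/12) + C3*sin(sqrt(6)*z*sqrt(-147 + sqrt(22057))/12) + C4*cos(sqrt(6)*z*sqrt(-147 + sqrt(22057))/12) + 5*z^2/4 + 15*z/8 - 297/8


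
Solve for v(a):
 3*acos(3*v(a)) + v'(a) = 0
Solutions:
 Integral(1/acos(3*_y), (_y, v(a))) = C1 - 3*a


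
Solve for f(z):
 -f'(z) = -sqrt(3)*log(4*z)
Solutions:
 f(z) = C1 + sqrt(3)*z*log(z) - sqrt(3)*z + 2*sqrt(3)*z*log(2)


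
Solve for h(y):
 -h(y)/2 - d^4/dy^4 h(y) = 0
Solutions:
 h(y) = (C1*sin(2^(1/4)*y/2) + C2*cos(2^(1/4)*y/2))*exp(-2^(1/4)*y/2) + (C3*sin(2^(1/4)*y/2) + C4*cos(2^(1/4)*y/2))*exp(2^(1/4)*y/2)


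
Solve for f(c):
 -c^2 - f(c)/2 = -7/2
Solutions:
 f(c) = 7 - 2*c^2


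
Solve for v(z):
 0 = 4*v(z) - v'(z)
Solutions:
 v(z) = C1*exp(4*z)


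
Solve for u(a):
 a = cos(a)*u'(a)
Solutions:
 u(a) = C1 + Integral(a/cos(a), a)


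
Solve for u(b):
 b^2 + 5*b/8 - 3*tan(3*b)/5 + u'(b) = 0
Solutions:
 u(b) = C1 - b^3/3 - 5*b^2/16 - log(cos(3*b))/5


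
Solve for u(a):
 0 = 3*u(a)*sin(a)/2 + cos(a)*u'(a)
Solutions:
 u(a) = C1*cos(a)^(3/2)


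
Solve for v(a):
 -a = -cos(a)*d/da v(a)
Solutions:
 v(a) = C1 + Integral(a/cos(a), a)


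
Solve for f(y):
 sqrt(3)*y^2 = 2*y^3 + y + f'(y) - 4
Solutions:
 f(y) = C1 - y^4/2 + sqrt(3)*y^3/3 - y^2/2 + 4*y


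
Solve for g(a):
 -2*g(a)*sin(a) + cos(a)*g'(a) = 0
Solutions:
 g(a) = C1/cos(a)^2


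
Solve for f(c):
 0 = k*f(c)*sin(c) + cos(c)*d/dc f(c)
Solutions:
 f(c) = C1*exp(k*log(cos(c)))


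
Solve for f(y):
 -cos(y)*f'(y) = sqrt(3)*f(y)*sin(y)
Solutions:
 f(y) = C1*cos(y)^(sqrt(3))


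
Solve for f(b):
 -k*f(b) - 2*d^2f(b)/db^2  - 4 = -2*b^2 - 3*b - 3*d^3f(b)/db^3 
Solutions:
 f(b) = C1*exp(b*(-2^(2/3)*(-243*k + sqrt((243*k + 16)^2 - 256) - 16)^(1/3) + 4 - 8*2^(1/3)/(-243*k + sqrt((243*k + 16)^2 - 256) - 16)^(1/3))/18) + C2*exp(b*(2^(2/3)*(-243*k + sqrt((243*k + 16)^2 - 256) - 16)^(1/3) - 2^(2/3)*sqrt(3)*I*(-243*k + sqrt((243*k + 16)^2 - 256) - 16)^(1/3) + 8 - 32*2^(1/3)/((-1 + sqrt(3)*I)*(-243*k + sqrt((243*k + 16)^2 - 256) - 16)^(1/3)))/36) + C3*exp(b*(2^(2/3)*(-243*k + sqrt((243*k + 16)^2 - 256) - 16)^(1/3) + 2^(2/3)*sqrt(3)*I*(-243*k + sqrt((243*k + 16)^2 - 256) - 16)^(1/3) + 8 + 32*2^(1/3)/((1 + sqrt(3)*I)*(-243*k + sqrt((243*k + 16)^2 - 256) - 16)^(1/3)))/36) + 2*b^2/k + 3*b/k - 4/k - 8/k^2


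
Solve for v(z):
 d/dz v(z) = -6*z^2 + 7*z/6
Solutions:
 v(z) = C1 - 2*z^3 + 7*z^2/12


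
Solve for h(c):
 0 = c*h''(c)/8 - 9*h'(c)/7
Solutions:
 h(c) = C1 + C2*c^(79/7)


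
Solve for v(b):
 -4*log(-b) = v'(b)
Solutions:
 v(b) = C1 - 4*b*log(-b) + 4*b


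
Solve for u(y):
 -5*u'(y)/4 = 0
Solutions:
 u(y) = C1


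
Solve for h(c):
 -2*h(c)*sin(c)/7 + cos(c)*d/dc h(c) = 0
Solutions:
 h(c) = C1/cos(c)^(2/7)


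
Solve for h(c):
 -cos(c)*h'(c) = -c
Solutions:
 h(c) = C1 + Integral(c/cos(c), c)


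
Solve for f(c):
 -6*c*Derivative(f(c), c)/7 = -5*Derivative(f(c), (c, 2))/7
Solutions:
 f(c) = C1 + C2*erfi(sqrt(15)*c/5)


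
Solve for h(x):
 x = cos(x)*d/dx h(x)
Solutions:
 h(x) = C1 + Integral(x/cos(x), x)


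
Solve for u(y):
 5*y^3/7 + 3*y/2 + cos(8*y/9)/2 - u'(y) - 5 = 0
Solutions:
 u(y) = C1 + 5*y^4/28 + 3*y^2/4 - 5*y + 9*sin(8*y/9)/16


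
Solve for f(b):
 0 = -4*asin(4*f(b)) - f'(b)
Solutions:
 Integral(1/asin(4*_y), (_y, f(b))) = C1 - 4*b


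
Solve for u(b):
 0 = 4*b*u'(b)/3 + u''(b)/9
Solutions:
 u(b) = C1 + C2*erf(sqrt(6)*b)


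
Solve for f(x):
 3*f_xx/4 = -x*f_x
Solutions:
 f(x) = C1 + C2*erf(sqrt(6)*x/3)


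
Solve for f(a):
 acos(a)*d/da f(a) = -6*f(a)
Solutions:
 f(a) = C1*exp(-6*Integral(1/acos(a), a))


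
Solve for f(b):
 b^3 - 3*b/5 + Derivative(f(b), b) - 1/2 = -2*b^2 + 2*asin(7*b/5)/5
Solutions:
 f(b) = C1 - b^4/4 - 2*b^3/3 + 3*b^2/10 + 2*b*asin(7*b/5)/5 + b/2 + 2*sqrt(25 - 49*b^2)/35


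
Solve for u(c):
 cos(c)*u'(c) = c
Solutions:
 u(c) = C1 + Integral(c/cos(c), c)


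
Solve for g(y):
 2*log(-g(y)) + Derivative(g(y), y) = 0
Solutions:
 -li(-g(y)) = C1 - 2*y


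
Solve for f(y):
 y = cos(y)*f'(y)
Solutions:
 f(y) = C1 + Integral(y/cos(y), y)


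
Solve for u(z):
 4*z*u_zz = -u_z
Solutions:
 u(z) = C1 + C2*z^(3/4)


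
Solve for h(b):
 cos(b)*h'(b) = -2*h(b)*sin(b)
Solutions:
 h(b) = C1*cos(b)^2


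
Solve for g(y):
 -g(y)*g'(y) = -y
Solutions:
 g(y) = -sqrt(C1 + y^2)
 g(y) = sqrt(C1 + y^2)


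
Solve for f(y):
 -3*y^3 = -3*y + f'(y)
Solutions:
 f(y) = C1 - 3*y^4/4 + 3*y^2/2


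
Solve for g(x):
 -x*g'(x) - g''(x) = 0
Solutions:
 g(x) = C1 + C2*erf(sqrt(2)*x/2)


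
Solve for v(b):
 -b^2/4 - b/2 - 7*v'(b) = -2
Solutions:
 v(b) = C1 - b^3/84 - b^2/28 + 2*b/7


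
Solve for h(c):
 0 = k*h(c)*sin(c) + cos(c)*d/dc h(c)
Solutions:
 h(c) = C1*exp(k*log(cos(c)))


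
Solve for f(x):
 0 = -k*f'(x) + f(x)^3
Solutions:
 f(x) = -sqrt(2)*sqrt(-k/(C1*k + x))/2
 f(x) = sqrt(2)*sqrt(-k/(C1*k + x))/2


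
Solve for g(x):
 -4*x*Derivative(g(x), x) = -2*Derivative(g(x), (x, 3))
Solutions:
 g(x) = C1 + Integral(C2*airyai(2^(1/3)*x) + C3*airybi(2^(1/3)*x), x)


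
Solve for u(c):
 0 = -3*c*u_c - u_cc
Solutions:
 u(c) = C1 + C2*erf(sqrt(6)*c/2)


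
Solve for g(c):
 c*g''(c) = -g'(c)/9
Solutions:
 g(c) = C1 + C2*c^(8/9)


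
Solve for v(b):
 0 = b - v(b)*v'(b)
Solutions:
 v(b) = -sqrt(C1 + b^2)
 v(b) = sqrt(C1 + b^2)


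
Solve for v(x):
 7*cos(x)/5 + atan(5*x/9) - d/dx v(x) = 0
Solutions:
 v(x) = C1 + x*atan(5*x/9) - 9*log(25*x^2 + 81)/10 + 7*sin(x)/5


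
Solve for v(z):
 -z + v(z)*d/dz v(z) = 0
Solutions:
 v(z) = -sqrt(C1 + z^2)
 v(z) = sqrt(C1 + z^2)


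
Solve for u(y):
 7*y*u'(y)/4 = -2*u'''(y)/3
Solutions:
 u(y) = C1 + Integral(C2*airyai(-21^(1/3)*y/2) + C3*airybi(-21^(1/3)*y/2), y)


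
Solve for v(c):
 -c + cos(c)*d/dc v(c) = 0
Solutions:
 v(c) = C1 + Integral(c/cos(c), c)


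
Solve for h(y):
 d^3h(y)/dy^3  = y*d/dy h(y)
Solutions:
 h(y) = C1 + Integral(C2*airyai(y) + C3*airybi(y), y)


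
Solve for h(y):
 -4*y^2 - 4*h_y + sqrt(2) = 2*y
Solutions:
 h(y) = C1 - y^3/3 - y^2/4 + sqrt(2)*y/4


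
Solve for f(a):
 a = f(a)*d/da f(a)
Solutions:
 f(a) = -sqrt(C1 + a^2)
 f(a) = sqrt(C1 + a^2)


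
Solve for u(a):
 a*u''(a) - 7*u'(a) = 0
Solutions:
 u(a) = C1 + C2*a^8


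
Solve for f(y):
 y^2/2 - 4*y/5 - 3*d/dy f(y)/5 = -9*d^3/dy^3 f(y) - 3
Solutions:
 f(y) = C1 + C2*exp(-sqrt(15)*y/15) + C3*exp(sqrt(15)*y/15) + 5*y^3/18 - 2*y^2/3 + 30*y


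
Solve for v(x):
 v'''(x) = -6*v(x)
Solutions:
 v(x) = C3*exp(-6^(1/3)*x) + (C1*sin(2^(1/3)*3^(5/6)*x/2) + C2*cos(2^(1/3)*3^(5/6)*x/2))*exp(6^(1/3)*x/2)


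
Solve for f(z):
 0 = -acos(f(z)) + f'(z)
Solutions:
 Integral(1/acos(_y), (_y, f(z))) = C1 + z


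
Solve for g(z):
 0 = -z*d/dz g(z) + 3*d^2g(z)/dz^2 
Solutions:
 g(z) = C1 + C2*erfi(sqrt(6)*z/6)


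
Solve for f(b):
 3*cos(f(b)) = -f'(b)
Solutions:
 f(b) = pi - asin((C1 + exp(6*b))/(C1 - exp(6*b)))
 f(b) = asin((C1 + exp(6*b))/(C1 - exp(6*b)))


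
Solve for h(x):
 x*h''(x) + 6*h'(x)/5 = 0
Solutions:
 h(x) = C1 + C2/x^(1/5)


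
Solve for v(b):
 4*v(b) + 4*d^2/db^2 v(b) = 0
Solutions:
 v(b) = C1*sin(b) + C2*cos(b)


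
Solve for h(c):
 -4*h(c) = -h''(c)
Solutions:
 h(c) = C1*exp(-2*c) + C2*exp(2*c)


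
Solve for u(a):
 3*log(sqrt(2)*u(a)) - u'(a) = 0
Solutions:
 -2*Integral(1/(2*log(_y) + log(2)), (_y, u(a)))/3 = C1 - a


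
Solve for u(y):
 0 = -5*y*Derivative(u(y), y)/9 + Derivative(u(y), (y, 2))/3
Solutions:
 u(y) = C1 + C2*erfi(sqrt(30)*y/6)


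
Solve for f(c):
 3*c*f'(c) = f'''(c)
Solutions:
 f(c) = C1 + Integral(C2*airyai(3^(1/3)*c) + C3*airybi(3^(1/3)*c), c)


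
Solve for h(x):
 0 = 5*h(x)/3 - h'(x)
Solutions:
 h(x) = C1*exp(5*x/3)


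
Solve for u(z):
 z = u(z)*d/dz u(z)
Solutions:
 u(z) = -sqrt(C1 + z^2)
 u(z) = sqrt(C1 + z^2)


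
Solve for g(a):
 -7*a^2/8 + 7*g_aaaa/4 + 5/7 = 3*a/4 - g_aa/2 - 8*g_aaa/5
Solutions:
 g(a) = C1 + C2*a + 7*a^4/48 - 97*a^3/60 + 12153*a^2/1400 + (C3*sin(sqrt(94)*a/35) + C4*cos(sqrt(94)*a/35))*exp(-16*a/35)


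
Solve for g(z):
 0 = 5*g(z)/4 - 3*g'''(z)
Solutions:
 g(z) = C3*exp(90^(1/3)*z/6) + (C1*sin(10^(1/3)*3^(1/6)*z/4) + C2*cos(10^(1/3)*3^(1/6)*z/4))*exp(-90^(1/3)*z/12)


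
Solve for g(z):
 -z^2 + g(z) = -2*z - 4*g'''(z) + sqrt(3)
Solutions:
 g(z) = C3*exp(-2^(1/3)*z/2) + z^2 - 2*z + (C1*sin(2^(1/3)*sqrt(3)*z/4) + C2*cos(2^(1/3)*sqrt(3)*z/4))*exp(2^(1/3)*z/4) + sqrt(3)


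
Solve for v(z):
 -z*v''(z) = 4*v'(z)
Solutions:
 v(z) = C1 + C2/z^3


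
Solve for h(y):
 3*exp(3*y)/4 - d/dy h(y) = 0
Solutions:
 h(y) = C1 + exp(3*y)/4


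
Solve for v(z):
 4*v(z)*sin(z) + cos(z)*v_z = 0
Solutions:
 v(z) = C1*cos(z)^4


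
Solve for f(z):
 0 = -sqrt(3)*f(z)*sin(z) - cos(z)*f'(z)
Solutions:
 f(z) = C1*cos(z)^(sqrt(3))


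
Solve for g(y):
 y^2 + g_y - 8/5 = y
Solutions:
 g(y) = C1 - y^3/3 + y^2/2 + 8*y/5


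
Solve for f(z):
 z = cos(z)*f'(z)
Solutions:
 f(z) = C1 + Integral(z/cos(z), z)


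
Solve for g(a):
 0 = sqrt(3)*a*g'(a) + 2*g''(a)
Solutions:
 g(a) = C1 + C2*erf(3^(1/4)*a/2)


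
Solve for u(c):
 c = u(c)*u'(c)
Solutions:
 u(c) = -sqrt(C1 + c^2)
 u(c) = sqrt(C1 + c^2)


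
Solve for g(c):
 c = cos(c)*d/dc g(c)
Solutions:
 g(c) = C1 + Integral(c/cos(c), c)


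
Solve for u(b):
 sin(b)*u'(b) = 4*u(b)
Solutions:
 u(b) = C1*(cos(b)^2 - 2*cos(b) + 1)/(cos(b)^2 + 2*cos(b) + 1)


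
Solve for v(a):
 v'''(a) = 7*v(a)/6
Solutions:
 v(a) = C3*exp(6^(2/3)*7^(1/3)*a/6) + (C1*sin(2^(2/3)*3^(1/6)*7^(1/3)*a/4) + C2*cos(2^(2/3)*3^(1/6)*7^(1/3)*a/4))*exp(-6^(2/3)*7^(1/3)*a/12)


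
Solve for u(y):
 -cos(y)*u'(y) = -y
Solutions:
 u(y) = C1 + Integral(y/cos(y), y)


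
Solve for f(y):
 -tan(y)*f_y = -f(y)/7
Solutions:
 f(y) = C1*sin(y)^(1/7)


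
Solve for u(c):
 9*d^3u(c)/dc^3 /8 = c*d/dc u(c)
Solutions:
 u(c) = C1 + Integral(C2*airyai(2*3^(1/3)*c/3) + C3*airybi(2*3^(1/3)*c/3), c)


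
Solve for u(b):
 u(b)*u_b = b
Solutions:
 u(b) = -sqrt(C1 + b^2)
 u(b) = sqrt(C1 + b^2)


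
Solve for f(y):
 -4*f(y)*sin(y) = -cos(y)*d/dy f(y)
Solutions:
 f(y) = C1/cos(y)^4


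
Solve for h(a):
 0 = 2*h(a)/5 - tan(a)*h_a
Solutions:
 h(a) = C1*sin(a)^(2/5)


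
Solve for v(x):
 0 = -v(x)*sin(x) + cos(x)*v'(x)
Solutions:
 v(x) = C1/cos(x)


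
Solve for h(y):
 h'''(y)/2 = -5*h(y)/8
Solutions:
 h(y) = C3*exp(-10^(1/3)*y/2) + (C1*sin(10^(1/3)*sqrt(3)*y/4) + C2*cos(10^(1/3)*sqrt(3)*y/4))*exp(10^(1/3)*y/4)


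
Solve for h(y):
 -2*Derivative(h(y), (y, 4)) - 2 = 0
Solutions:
 h(y) = C1 + C2*y + C3*y^2 + C4*y^3 - y^4/24


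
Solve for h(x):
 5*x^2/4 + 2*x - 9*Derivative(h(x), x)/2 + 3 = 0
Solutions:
 h(x) = C1 + 5*x^3/54 + 2*x^2/9 + 2*x/3


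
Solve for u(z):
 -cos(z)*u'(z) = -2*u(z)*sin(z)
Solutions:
 u(z) = C1/cos(z)^2


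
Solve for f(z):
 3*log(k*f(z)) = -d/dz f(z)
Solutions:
 li(k*f(z))/k = C1 - 3*z


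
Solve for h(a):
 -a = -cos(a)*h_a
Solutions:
 h(a) = C1 + Integral(a/cos(a), a)


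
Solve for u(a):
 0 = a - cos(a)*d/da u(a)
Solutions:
 u(a) = C1 + Integral(a/cos(a), a)


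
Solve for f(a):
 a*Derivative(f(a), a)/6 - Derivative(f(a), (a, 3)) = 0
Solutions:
 f(a) = C1 + Integral(C2*airyai(6^(2/3)*a/6) + C3*airybi(6^(2/3)*a/6), a)


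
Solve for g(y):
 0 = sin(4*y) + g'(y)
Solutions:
 g(y) = C1 + cos(4*y)/4


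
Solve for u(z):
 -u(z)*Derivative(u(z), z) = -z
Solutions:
 u(z) = -sqrt(C1 + z^2)
 u(z) = sqrt(C1 + z^2)


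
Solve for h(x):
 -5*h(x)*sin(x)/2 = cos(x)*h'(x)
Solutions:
 h(x) = C1*cos(x)^(5/2)


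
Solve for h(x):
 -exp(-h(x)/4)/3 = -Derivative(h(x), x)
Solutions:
 h(x) = 4*log(C1 + x/12)


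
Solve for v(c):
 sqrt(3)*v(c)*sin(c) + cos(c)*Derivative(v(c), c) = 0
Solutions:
 v(c) = C1*cos(c)^(sqrt(3))


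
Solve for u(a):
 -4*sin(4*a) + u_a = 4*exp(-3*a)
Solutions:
 u(a) = C1 - cos(4*a) - 4*exp(-3*a)/3


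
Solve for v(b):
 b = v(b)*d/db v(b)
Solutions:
 v(b) = -sqrt(C1 + b^2)
 v(b) = sqrt(C1 + b^2)


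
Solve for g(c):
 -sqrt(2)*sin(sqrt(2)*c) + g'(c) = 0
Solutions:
 g(c) = C1 - cos(sqrt(2)*c)


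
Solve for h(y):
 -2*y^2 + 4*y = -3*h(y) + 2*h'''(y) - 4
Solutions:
 h(y) = C3*exp(2^(2/3)*3^(1/3)*y/2) + 2*y^2/3 - 4*y/3 + (C1*sin(2^(2/3)*3^(5/6)*y/4) + C2*cos(2^(2/3)*3^(5/6)*y/4))*exp(-2^(2/3)*3^(1/3)*y/4) - 4/3


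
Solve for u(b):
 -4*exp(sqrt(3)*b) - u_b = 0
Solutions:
 u(b) = C1 - 4*sqrt(3)*exp(sqrt(3)*b)/3


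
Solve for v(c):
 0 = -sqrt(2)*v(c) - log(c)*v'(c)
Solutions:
 v(c) = C1*exp(-sqrt(2)*li(c))


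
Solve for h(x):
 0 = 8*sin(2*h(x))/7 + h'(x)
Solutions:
 8*x/7 + log(cos(2*h(x)) - 1)/4 - log(cos(2*h(x)) + 1)/4 = C1


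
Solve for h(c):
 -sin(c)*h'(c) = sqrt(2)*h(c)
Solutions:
 h(c) = C1*(cos(c) + 1)^(sqrt(2)/2)/(cos(c) - 1)^(sqrt(2)/2)


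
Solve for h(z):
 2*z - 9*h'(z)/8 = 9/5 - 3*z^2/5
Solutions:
 h(z) = C1 + 8*z^3/45 + 8*z^2/9 - 8*z/5


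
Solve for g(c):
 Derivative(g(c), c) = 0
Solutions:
 g(c) = C1


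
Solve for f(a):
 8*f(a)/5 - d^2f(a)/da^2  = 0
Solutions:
 f(a) = C1*exp(-2*sqrt(10)*a/5) + C2*exp(2*sqrt(10)*a/5)


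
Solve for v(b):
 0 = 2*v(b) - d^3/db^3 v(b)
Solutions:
 v(b) = C3*exp(2^(1/3)*b) + (C1*sin(2^(1/3)*sqrt(3)*b/2) + C2*cos(2^(1/3)*sqrt(3)*b/2))*exp(-2^(1/3)*b/2)


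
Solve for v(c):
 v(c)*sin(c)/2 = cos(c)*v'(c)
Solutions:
 v(c) = C1/sqrt(cos(c))


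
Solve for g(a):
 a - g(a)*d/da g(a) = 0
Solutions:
 g(a) = -sqrt(C1 + a^2)
 g(a) = sqrt(C1 + a^2)


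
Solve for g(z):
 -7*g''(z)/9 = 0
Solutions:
 g(z) = C1 + C2*z


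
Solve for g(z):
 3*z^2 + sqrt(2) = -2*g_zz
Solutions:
 g(z) = C1 + C2*z - z^4/8 - sqrt(2)*z^2/4


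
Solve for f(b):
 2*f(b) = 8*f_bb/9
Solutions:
 f(b) = C1*exp(-3*b/2) + C2*exp(3*b/2)


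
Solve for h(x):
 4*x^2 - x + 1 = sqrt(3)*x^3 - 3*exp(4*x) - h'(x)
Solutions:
 h(x) = C1 + sqrt(3)*x^4/4 - 4*x^3/3 + x^2/2 - x - 3*exp(4*x)/4


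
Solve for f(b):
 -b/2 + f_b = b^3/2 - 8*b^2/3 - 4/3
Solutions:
 f(b) = C1 + b^4/8 - 8*b^3/9 + b^2/4 - 4*b/3


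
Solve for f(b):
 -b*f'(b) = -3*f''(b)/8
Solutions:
 f(b) = C1 + C2*erfi(2*sqrt(3)*b/3)


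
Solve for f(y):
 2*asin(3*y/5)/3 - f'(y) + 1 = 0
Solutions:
 f(y) = C1 + 2*y*asin(3*y/5)/3 + y + 2*sqrt(25 - 9*y^2)/9


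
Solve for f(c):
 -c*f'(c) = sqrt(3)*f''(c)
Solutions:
 f(c) = C1 + C2*erf(sqrt(2)*3^(3/4)*c/6)


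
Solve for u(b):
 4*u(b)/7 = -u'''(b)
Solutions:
 u(b) = C3*exp(-14^(2/3)*b/7) + (C1*sin(14^(2/3)*sqrt(3)*b/14) + C2*cos(14^(2/3)*sqrt(3)*b/14))*exp(14^(2/3)*b/14)


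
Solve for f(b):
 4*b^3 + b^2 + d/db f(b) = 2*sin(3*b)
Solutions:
 f(b) = C1 - b^4 - b^3/3 - 2*cos(3*b)/3


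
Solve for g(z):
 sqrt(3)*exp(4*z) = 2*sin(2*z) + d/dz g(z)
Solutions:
 g(z) = C1 + sqrt(3)*exp(4*z)/4 + cos(2*z)


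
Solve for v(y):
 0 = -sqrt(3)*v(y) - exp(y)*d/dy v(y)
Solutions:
 v(y) = C1*exp(sqrt(3)*exp(-y))


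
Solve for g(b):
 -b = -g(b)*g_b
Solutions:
 g(b) = -sqrt(C1 + b^2)
 g(b) = sqrt(C1 + b^2)


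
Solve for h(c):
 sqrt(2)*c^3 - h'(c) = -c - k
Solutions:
 h(c) = C1 + sqrt(2)*c^4/4 + c^2/2 + c*k


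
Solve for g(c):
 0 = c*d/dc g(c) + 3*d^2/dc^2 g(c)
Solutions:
 g(c) = C1 + C2*erf(sqrt(6)*c/6)


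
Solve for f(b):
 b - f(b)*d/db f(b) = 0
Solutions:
 f(b) = -sqrt(C1 + b^2)
 f(b) = sqrt(C1 + b^2)


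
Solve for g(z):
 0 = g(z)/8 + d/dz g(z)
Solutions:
 g(z) = C1*exp(-z/8)


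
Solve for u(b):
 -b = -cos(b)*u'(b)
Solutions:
 u(b) = C1 + Integral(b/cos(b), b)


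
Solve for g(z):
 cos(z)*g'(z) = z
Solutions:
 g(z) = C1 + Integral(z/cos(z), z)


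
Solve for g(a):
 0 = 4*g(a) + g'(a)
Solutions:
 g(a) = C1*exp(-4*a)


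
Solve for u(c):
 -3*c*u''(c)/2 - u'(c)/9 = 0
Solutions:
 u(c) = C1 + C2*c^(25/27)


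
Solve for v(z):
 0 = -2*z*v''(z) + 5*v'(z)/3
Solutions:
 v(z) = C1 + C2*z^(11/6)


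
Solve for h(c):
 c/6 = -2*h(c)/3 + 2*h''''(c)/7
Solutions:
 h(c) = C1*exp(-3^(3/4)*7^(1/4)*c/3) + C2*exp(3^(3/4)*7^(1/4)*c/3) + C3*sin(3^(3/4)*7^(1/4)*c/3) + C4*cos(3^(3/4)*7^(1/4)*c/3) - c/4


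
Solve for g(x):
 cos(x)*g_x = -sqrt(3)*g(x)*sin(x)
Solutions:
 g(x) = C1*cos(x)^(sqrt(3))


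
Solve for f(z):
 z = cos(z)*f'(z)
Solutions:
 f(z) = C1 + Integral(z/cos(z), z)


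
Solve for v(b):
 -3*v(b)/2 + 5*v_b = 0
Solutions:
 v(b) = C1*exp(3*b/10)


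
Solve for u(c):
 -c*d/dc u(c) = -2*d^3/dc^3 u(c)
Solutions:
 u(c) = C1 + Integral(C2*airyai(2^(2/3)*c/2) + C3*airybi(2^(2/3)*c/2), c)


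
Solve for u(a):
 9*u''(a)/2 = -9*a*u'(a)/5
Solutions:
 u(a) = C1 + C2*erf(sqrt(5)*a/5)


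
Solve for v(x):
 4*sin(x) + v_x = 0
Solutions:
 v(x) = C1 + 4*cos(x)


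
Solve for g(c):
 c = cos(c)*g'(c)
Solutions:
 g(c) = C1 + Integral(c/cos(c), c)


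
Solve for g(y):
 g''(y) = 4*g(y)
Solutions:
 g(y) = C1*exp(-2*y) + C2*exp(2*y)


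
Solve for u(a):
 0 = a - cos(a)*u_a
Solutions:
 u(a) = C1 + Integral(a/cos(a), a)


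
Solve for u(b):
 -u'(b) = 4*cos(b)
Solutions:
 u(b) = C1 - 4*sin(b)


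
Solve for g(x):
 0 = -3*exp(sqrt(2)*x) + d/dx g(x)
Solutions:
 g(x) = C1 + 3*sqrt(2)*exp(sqrt(2)*x)/2


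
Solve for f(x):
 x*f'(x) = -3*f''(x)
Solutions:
 f(x) = C1 + C2*erf(sqrt(6)*x/6)


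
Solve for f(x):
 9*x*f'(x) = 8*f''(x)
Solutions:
 f(x) = C1 + C2*erfi(3*x/4)


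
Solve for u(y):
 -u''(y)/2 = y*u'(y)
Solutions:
 u(y) = C1 + C2*erf(y)


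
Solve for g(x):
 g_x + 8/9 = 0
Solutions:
 g(x) = C1 - 8*x/9


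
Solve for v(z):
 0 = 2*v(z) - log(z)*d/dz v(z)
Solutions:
 v(z) = C1*exp(2*li(z))


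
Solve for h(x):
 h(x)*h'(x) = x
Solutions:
 h(x) = -sqrt(C1 + x^2)
 h(x) = sqrt(C1 + x^2)


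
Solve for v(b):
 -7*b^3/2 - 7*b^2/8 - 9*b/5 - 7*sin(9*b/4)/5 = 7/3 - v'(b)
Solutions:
 v(b) = C1 + 7*b^4/8 + 7*b^3/24 + 9*b^2/10 + 7*b/3 - 28*cos(9*b/4)/45


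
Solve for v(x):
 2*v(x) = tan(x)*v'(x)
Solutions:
 v(x) = C1*sin(x)^2


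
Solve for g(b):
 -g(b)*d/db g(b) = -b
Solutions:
 g(b) = -sqrt(C1 + b^2)
 g(b) = sqrt(C1 + b^2)


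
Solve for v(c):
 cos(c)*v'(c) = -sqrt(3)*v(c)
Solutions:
 v(c) = C1*(sin(c) - 1)^(sqrt(3)/2)/(sin(c) + 1)^(sqrt(3)/2)


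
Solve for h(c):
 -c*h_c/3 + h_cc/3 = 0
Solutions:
 h(c) = C1 + C2*erfi(sqrt(2)*c/2)


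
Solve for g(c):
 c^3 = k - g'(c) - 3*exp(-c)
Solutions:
 g(c) = C1 - c^4/4 + c*k + 3*exp(-c)


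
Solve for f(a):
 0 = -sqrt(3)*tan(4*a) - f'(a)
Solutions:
 f(a) = C1 + sqrt(3)*log(cos(4*a))/4


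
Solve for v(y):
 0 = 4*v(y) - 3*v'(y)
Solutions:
 v(y) = C1*exp(4*y/3)


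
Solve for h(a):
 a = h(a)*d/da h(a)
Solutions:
 h(a) = -sqrt(C1 + a^2)
 h(a) = sqrt(C1 + a^2)


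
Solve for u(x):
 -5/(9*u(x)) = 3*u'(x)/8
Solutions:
 u(x) = -sqrt(C1 - 240*x)/9
 u(x) = sqrt(C1 - 240*x)/9


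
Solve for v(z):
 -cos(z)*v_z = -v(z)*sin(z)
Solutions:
 v(z) = C1/cos(z)


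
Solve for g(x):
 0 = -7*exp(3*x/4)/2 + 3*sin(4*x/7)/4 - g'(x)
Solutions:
 g(x) = C1 - 14*exp(3*x/4)/3 - 21*cos(4*x/7)/16


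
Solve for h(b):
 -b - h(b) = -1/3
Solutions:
 h(b) = 1/3 - b


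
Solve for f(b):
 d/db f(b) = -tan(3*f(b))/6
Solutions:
 f(b) = -asin(C1*exp(-b/2))/3 + pi/3
 f(b) = asin(C1*exp(-b/2))/3


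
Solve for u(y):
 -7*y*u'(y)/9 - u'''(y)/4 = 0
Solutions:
 u(y) = C1 + Integral(C2*airyai(-84^(1/3)*y/3) + C3*airybi(-84^(1/3)*y/3), y)


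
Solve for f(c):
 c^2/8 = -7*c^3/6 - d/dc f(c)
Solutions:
 f(c) = C1 - 7*c^4/24 - c^3/24


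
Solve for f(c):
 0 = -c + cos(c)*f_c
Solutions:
 f(c) = C1 + Integral(c/cos(c), c)


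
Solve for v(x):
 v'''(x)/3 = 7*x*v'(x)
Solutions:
 v(x) = C1 + Integral(C2*airyai(21^(1/3)*x) + C3*airybi(21^(1/3)*x), x)


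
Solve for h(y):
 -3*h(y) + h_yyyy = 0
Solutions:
 h(y) = C1*exp(-3^(1/4)*y) + C2*exp(3^(1/4)*y) + C3*sin(3^(1/4)*y) + C4*cos(3^(1/4)*y)


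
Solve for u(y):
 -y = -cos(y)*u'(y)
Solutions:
 u(y) = C1 + Integral(y/cos(y), y)


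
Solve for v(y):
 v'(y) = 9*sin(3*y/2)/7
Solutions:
 v(y) = C1 - 6*cos(3*y/2)/7


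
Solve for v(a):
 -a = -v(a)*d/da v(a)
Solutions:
 v(a) = -sqrt(C1 + a^2)
 v(a) = sqrt(C1 + a^2)


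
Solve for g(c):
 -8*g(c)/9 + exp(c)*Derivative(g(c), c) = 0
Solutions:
 g(c) = C1*exp(-8*exp(-c)/9)


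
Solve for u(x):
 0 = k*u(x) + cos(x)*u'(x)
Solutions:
 u(x) = C1*exp(k*(log(sin(x) - 1) - log(sin(x) + 1))/2)


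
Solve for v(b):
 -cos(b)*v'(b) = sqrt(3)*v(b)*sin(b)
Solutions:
 v(b) = C1*cos(b)^(sqrt(3))


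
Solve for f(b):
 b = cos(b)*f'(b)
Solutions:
 f(b) = C1 + Integral(b/cos(b), b)


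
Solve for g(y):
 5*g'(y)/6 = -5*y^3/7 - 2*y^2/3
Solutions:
 g(y) = C1 - 3*y^4/14 - 4*y^3/15


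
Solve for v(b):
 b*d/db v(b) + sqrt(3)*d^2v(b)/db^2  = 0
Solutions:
 v(b) = C1 + C2*erf(sqrt(2)*3^(3/4)*b/6)


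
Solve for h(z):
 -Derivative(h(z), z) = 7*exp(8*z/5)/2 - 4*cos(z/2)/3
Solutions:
 h(z) = C1 - 35*exp(8*z/5)/16 + 8*sin(z/2)/3


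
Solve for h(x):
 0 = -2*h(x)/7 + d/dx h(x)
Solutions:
 h(x) = C1*exp(2*x/7)


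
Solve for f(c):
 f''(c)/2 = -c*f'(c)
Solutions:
 f(c) = C1 + C2*erf(c)


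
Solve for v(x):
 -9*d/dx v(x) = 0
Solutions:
 v(x) = C1


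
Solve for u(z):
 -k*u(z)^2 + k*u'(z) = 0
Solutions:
 u(z) = -1/(C1 + z)


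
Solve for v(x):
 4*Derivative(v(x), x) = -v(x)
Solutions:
 v(x) = C1*exp(-x/4)
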